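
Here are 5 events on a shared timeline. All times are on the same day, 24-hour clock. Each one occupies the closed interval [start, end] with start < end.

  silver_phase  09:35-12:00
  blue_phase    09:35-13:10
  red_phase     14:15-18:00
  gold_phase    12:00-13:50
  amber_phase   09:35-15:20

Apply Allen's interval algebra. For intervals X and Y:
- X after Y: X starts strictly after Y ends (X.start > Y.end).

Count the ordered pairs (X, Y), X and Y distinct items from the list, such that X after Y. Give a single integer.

Checking all 20 ordered pairs for relation 'after'; matching pairs in alphabetical order:
(red_phase, blue_phase): red_phase after blue_phase ✓
(red_phase, gold_phase): red_phase after gold_phase ✓
(red_phase, silver_phase): red_phase after silver_phase ✓
Count: 3.

3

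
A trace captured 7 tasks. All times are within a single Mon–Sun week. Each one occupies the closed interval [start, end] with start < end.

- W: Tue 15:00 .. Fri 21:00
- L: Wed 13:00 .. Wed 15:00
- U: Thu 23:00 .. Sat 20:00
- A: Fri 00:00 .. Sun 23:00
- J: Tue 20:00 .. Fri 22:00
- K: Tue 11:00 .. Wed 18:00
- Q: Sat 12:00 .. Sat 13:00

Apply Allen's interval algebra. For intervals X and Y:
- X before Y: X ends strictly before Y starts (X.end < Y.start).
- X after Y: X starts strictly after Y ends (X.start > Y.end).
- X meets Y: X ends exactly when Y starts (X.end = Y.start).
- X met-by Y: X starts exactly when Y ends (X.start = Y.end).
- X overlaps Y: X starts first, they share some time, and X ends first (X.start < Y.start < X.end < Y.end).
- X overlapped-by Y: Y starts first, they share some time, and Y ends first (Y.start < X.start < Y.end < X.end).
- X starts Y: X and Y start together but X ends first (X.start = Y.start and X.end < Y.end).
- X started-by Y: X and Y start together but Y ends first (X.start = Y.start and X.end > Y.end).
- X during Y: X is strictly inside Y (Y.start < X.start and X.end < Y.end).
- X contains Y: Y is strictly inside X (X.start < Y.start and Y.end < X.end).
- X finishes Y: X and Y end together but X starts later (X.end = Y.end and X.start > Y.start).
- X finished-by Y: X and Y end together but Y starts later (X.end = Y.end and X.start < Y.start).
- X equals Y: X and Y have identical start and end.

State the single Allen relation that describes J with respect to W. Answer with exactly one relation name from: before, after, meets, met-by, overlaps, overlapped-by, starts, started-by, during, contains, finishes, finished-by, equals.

overlapped-by

J = [Tue 20:00, Fri 22:00]; W = [Tue 15:00, Fri 21:00].
Compare endpoints: J.start > W.start, J.start < W.end, J.end > W.start, J.end > W.end.
That pattern is 'overlapped-by'.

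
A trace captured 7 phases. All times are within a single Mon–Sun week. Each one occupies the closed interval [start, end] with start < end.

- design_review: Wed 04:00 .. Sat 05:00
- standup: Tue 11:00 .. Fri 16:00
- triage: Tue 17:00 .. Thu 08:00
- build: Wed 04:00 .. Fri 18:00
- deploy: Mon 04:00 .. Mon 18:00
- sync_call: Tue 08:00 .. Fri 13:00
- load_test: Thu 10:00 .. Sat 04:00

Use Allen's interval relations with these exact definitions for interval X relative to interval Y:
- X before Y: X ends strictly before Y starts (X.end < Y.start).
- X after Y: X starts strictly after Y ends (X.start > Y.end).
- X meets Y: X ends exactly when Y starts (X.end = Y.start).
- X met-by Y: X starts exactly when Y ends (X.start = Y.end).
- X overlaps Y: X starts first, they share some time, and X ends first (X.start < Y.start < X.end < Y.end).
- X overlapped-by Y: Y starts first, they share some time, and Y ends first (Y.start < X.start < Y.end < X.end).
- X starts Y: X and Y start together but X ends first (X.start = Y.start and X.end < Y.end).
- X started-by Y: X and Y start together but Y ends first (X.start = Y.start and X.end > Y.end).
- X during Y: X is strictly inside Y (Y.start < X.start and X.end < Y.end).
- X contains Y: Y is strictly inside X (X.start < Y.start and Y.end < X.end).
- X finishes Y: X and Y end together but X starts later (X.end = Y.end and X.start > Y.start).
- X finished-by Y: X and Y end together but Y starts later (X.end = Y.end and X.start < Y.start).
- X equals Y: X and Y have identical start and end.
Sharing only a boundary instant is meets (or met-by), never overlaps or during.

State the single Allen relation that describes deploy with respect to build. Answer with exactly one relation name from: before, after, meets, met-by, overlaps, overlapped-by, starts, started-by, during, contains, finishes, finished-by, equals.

deploy = [Mon 04:00, Mon 18:00]; build = [Wed 04:00, Fri 18:00].
Compare endpoints: deploy.start < build.start, deploy.start < build.end, deploy.end < build.start, deploy.end < build.end.
That pattern is 'before'.

before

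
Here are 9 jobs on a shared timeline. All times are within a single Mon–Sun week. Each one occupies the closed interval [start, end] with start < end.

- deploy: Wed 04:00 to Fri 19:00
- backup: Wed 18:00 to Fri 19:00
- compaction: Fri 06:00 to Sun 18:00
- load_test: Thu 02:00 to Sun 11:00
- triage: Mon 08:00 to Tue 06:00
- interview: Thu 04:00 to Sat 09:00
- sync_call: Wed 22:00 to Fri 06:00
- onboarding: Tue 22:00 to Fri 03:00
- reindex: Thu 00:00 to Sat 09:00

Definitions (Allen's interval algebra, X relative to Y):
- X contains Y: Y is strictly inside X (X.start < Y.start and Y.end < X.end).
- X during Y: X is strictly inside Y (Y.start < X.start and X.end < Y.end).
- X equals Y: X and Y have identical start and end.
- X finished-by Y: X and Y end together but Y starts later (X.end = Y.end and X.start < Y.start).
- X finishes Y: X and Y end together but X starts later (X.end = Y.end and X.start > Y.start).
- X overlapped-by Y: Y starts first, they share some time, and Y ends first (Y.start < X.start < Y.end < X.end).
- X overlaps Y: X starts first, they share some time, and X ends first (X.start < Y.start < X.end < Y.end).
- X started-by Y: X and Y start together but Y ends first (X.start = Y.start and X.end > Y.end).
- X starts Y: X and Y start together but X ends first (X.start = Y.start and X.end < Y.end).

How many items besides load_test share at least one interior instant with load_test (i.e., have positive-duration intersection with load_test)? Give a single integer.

Target load_test = [Thu 02:00, Sun 11:00].
backup [Wed 18:00, Fri 19:00] → overlaps → counts.
compaction [Fri 06:00, Sun 18:00] → overlapped-by → counts.
deploy [Wed 04:00, Fri 19:00] → overlaps → counts.
interview [Thu 04:00, Sat 09:00] → during → counts.
onboarding [Tue 22:00, Fri 03:00] → overlaps → counts.
reindex [Thu 00:00, Sat 09:00] → overlaps → counts.
sync_call [Wed 22:00, Fri 06:00] → overlaps → counts.
triage [Mon 08:00, Tue 06:00] → before → no.
Total: 7.

7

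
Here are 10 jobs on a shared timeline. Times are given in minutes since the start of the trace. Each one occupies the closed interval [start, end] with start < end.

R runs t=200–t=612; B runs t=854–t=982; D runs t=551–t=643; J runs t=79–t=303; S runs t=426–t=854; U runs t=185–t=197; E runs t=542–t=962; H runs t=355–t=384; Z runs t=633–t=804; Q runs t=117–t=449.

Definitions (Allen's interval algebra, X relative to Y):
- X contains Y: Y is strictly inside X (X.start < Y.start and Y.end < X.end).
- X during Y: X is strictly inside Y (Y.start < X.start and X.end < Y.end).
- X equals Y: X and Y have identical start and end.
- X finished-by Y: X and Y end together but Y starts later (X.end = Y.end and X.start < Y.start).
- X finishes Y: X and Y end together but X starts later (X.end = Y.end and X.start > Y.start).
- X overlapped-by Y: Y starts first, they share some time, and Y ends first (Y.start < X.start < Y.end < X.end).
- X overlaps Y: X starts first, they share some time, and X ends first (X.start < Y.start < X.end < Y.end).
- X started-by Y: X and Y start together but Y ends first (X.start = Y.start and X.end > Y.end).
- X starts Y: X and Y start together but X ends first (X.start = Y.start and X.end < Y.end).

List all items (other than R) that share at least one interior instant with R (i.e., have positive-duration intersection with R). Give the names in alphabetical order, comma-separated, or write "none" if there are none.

Target R = [t=200, t=612].
B [t=854, t=982] → after → no.
D [t=551, t=643] → overlapped-by → yes.
E [t=542, t=962] → overlapped-by → yes.
H [t=355, t=384] → during → yes.
J [t=79, t=303] → overlaps → yes.
Q [t=117, t=449] → overlaps → yes.
S [t=426, t=854] → overlapped-by → yes.
U [t=185, t=197] → before → no.
Z [t=633, t=804] → after → no.
Result: D, E, H, J, Q, S.

D, E, H, J, Q, S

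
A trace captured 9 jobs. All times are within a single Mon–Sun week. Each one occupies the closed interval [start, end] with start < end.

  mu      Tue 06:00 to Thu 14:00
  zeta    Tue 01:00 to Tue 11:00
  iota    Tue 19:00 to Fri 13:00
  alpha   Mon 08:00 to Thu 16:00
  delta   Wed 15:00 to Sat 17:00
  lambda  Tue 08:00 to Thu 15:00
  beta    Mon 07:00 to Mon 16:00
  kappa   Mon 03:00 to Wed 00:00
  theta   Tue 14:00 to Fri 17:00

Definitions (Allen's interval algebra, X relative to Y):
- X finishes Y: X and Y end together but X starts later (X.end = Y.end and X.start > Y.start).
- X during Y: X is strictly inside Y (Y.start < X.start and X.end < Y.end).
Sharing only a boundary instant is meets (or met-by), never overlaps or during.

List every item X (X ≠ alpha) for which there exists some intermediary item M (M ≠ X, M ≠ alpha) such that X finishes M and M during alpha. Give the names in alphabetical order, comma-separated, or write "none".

Target alpha = [Mon 08:00, Thu 16:00].
Intermediaries M with M during alpha: lambda, mu, zeta.
Via lambda — items with X finishes lambda: none.
Via mu — items with X finishes mu: none.
Via zeta — items with X finishes zeta: none.
Union: none.

none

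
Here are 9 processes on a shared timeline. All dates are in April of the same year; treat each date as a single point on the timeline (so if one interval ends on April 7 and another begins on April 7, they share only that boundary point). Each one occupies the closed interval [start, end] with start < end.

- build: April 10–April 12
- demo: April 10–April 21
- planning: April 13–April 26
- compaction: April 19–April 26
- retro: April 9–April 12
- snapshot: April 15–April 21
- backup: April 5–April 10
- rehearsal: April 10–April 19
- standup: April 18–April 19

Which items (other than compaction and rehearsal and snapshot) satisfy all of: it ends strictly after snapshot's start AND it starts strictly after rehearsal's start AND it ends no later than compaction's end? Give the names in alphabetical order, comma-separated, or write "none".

Conditions: its end is strictly after snapshot's start (X.end > April 15) AND its start is strictly after rehearsal's start (X.start > April 10) AND its end is no later than compaction's end (X.end <= April 26).
backup: end April 10 > April 15? ✗; start April 5 > April 10? ✗; end April 10 <= April 26? ✓ → no.
build: end April 12 > April 15? ✗; start April 10 > April 10? ✗; end April 12 <= April 26? ✓ → no.
demo: end April 21 > April 15? ✓; start April 10 > April 10? ✗; end April 21 <= April 26? ✓ → no.
planning: end April 26 > April 15? ✓; start April 13 > April 10? ✓; end April 26 <= April 26? ✓ → yes.
retro: end April 12 > April 15? ✗; start April 9 > April 10? ✗; end April 12 <= April 26? ✓ → no.
standup: end April 19 > April 15? ✓; start April 18 > April 10? ✓; end April 19 <= April 26? ✓ → yes.
Result: planning, standup.

planning, standup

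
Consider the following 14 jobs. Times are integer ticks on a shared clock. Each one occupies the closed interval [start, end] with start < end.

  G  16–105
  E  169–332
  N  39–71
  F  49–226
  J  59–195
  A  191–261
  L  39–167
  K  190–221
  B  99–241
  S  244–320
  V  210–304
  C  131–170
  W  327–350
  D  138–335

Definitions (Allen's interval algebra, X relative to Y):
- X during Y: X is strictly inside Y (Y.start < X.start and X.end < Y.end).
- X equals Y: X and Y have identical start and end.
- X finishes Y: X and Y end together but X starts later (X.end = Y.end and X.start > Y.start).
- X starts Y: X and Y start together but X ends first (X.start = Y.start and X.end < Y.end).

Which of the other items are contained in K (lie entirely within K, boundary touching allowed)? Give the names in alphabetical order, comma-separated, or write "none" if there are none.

none

Target K = [190, 221].
A [191, 261] → overlapped-by → no.
B [99, 241] → contains → no.
C [131, 170] → before → no.
D [138, 335] → contains → no.
E [169, 332] → contains → no.
F [49, 226] → contains → no.
G [16, 105] → before → no.
J [59, 195] → overlaps → no.
L [39, 167] → before → no.
N [39, 71] → before → no.
S [244, 320] → after → no.
V [210, 304] → overlapped-by → no.
W [327, 350] → after → no.
Result: none.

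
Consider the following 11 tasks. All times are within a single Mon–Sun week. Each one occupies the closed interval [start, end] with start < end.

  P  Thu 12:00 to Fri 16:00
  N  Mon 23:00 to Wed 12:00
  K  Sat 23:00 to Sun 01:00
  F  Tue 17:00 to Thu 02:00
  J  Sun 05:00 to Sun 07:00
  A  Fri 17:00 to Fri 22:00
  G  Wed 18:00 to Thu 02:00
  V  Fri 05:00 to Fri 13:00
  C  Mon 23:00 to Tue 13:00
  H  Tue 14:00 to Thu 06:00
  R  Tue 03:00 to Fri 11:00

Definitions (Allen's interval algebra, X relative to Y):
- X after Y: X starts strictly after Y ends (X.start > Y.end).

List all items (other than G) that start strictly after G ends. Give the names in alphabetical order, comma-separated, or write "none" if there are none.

Target G = [Wed 18:00, Thu 02:00].
A [Fri 17:00, Fri 22:00] → after → yes.
C [Mon 23:00, Tue 13:00] → before → no.
F [Tue 17:00, Thu 02:00] → finished-by → no.
H [Tue 14:00, Thu 06:00] → contains → no.
J [Sun 05:00, Sun 07:00] → after → yes.
K [Sat 23:00, Sun 01:00] → after → yes.
N [Mon 23:00, Wed 12:00] → before → no.
P [Thu 12:00, Fri 16:00] → after → yes.
R [Tue 03:00, Fri 11:00] → contains → no.
V [Fri 05:00, Fri 13:00] → after → yes.
Result: A, J, K, P, V.

A, J, K, P, V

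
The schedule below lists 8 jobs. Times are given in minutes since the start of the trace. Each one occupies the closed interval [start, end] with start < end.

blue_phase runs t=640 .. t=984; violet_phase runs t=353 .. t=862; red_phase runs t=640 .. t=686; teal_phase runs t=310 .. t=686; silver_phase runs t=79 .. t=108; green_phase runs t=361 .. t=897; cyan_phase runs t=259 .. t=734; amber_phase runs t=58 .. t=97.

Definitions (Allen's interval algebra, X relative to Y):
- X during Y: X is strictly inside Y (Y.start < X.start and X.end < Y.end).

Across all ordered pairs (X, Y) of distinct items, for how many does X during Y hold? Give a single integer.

Checking all 56 ordered pairs for relation 'during'; matching pairs in alphabetical order:
(red_phase, cyan_phase): red_phase during cyan_phase ✓
(red_phase, green_phase): red_phase during green_phase ✓
(red_phase, violet_phase): red_phase during violet_phase ✓
(teal_phase, cyan_phase): teal_phase during cyan_phase ✓
Count: 4.

4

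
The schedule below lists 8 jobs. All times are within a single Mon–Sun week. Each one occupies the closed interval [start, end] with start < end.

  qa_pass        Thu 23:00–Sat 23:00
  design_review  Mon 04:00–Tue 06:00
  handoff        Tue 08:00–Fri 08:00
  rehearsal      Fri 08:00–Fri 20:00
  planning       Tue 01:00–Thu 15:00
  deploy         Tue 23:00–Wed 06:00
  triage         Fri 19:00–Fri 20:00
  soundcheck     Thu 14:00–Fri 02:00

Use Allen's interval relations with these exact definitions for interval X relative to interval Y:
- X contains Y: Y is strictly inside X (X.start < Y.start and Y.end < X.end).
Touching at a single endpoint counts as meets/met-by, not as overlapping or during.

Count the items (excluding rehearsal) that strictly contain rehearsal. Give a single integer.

Target rehearsal = [Fri 08:00, Fri 20:00].
deploy [Tue 23:00, Wed 06:00] → before → no.
design_review [Mon 04:00, Tue 06:00] → before → no.
handoff [Tue 08:00, Fri 08:00] → meets → no.
planning [Tue 01:00, Thu 15:00] → before → no.
qa_pass [Thu 23:00, Sat 23:00] → contains → counts.
soundcheck [Thu 14:00, Fri 02:00] → before → no.
triage [Fri 19:00, Fri 20:00] → finishes → no.
Total: 1.

1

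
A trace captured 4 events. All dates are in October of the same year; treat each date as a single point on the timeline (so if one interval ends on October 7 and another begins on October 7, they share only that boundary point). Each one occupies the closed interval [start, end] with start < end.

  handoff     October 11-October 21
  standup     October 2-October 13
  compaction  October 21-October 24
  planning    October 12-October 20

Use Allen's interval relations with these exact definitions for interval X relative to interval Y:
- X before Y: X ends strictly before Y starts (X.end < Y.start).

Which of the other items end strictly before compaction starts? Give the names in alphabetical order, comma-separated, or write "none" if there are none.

planning, standup

Target compaction = [October 21, October 24].
handoff [October 11, October 21] → meets → no.
planning [October 12, October 20] → before → yes.
standup [October 2, October 13] → before → yes.
Result: planning, standup.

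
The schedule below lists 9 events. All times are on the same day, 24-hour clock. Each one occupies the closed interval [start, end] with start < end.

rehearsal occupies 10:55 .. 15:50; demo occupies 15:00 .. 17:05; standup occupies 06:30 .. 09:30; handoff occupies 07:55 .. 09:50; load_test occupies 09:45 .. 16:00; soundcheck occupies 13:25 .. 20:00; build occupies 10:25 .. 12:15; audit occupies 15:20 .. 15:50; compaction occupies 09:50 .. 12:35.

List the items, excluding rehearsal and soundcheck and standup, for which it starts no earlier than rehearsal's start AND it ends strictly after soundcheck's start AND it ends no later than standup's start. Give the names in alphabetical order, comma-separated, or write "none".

Conditions: its start is no earlier than rehearsal's start (X.start >= 10:55) AND its end is strictly after soundcheck's start (X.end > 13:25) AND its end is no later than standup's start (X.end <= 06:30).
audit: start 15:20 >= 10:55? ✓; end 15:50 > 13:25? ✓; end 15:50 <= 06:30? ✗ → no.
build: start 10:25 >= 10:55? ✗; end 12:15 > 13:25? ✗; end 12:15 <= 06:30? ✗ → no.
compaction: start 09:50 >= 10:55? ✗; end 12:35 > 13:25? ✗; end 12:35 <= 06:30? ✗ → no.
demo: start 15:00 >= 10:55? ✓; end 17:05 > 13:25? ✓; end 17:05 <= 06:30? ✗ → no.
handoff: start 07:55 >= 10:55? ✗; end 09:50 > 13:25? ✗; end 09:50 <= 06:30? ✗ → no.
load_test: start 09:45 >= 10:55? ✗; end 16:00 > 13:25? ✓; end 16:00 <= 06:30? ✗ → no.
Result: none.

none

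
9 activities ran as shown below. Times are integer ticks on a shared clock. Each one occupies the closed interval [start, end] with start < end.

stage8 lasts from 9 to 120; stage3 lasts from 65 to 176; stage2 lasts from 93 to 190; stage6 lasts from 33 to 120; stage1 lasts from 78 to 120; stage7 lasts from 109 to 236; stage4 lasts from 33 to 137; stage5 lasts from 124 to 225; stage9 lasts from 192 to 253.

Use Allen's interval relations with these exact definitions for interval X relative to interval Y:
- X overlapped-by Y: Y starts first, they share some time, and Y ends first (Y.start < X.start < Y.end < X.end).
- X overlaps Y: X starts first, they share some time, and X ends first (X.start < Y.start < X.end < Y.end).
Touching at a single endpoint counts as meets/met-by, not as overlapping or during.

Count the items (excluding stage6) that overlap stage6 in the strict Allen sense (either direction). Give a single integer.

Target stage6 = [33, 120].
stage1 [78, 120] → finishes → no.
stage2 [93, 190] → overlapped-by → counts.
stage3 [65, 176] → overlapped-by → counts.
stage4 [33, 137] → started-by → no.
stage5 [124, 225] → after → no.
stage7 [109, 236] → overlapped-by → counts.
stage8 [9, 120] → finished-by → no.
stage9 [192, 253] → after → no.
Total: 3.

3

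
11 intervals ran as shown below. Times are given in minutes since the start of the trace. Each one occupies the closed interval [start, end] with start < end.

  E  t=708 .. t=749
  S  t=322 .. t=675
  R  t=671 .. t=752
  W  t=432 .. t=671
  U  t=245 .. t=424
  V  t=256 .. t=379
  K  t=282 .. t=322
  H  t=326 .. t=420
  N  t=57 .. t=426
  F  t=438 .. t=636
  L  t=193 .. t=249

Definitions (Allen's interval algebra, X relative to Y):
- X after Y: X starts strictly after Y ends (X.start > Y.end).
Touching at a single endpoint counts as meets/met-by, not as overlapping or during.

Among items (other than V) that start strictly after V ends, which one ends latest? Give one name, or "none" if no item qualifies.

Target V = [t=256, t=379].
E [t=708, t=749] → after → candidate.
F [t=438, t=636] → after → candidate.
H [t=326, t=420] → overlapped-by → excluded.
K [t=282, t=322] → during → excluded.
L [t=193, t=249] → before → excluded.
N [t=57, t=426] → contains → excluded.
R [t=671, t=752] → after → candidate.
S [t=322, t=675] → overlapped-by → excluded.
U [t=245, t=424] → contains → excluded.
W [t=432, t=671] → after → candidate.
Among candidates, latest end is t=752 → R.

R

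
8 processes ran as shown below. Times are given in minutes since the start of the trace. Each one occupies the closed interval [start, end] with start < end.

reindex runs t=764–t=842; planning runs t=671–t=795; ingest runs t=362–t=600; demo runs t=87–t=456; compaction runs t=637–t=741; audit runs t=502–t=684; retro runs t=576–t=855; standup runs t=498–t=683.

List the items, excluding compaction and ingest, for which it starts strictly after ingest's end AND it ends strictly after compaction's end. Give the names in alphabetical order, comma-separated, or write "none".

Conditions: its start is strictly after ingest's end (X.start > t=600) AND its end is strictly after compaction's end (X.end > t=741).
audit: start t=502 > t=600? ✗; end t=684 > t=741? ✗ → no.
demo: start t=87 > t=600? ✗; end t=456 > t=741? ✗ → no.
planning: start t=671 > t=600? ✓; end t=795 > t=741? ✓ → yes.
reindex: start t=764 > t=600? ✓; end t=842 > t=741? ✓ → yes.
retro: start t=576 > t=600? ✗; end t=855 > t=741? ✓ → no.
standup: start t=498 > t=600? ✗; end t=683 > t=741? ✗ → no.
Result: planning, reindex.

planning, reindex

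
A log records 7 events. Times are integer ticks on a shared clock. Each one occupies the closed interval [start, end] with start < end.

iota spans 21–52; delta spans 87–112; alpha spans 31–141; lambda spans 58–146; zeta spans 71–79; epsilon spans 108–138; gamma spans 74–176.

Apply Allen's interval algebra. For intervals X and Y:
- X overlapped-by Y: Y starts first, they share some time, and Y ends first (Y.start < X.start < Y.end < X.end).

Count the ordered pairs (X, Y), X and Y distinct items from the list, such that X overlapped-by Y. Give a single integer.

Checking all 42 ordered pairs for relation 'overlapped-by'; matching pairs in alphabetical order:
(alpha, iota): alpha overlapped-by iota ✓
(epsilon, delta): epsilon overlapped-by delta ✓
(gamma, alpha): gamma overlapped-by alpha ✓
(gamma, lambda): gamma overlapped-by lambda ✓
(gamma, zeta): gamma overlapped-by zeta ✓
(lambda, alpha): lambda overlapped-by alpha ✓
Count: 6.

6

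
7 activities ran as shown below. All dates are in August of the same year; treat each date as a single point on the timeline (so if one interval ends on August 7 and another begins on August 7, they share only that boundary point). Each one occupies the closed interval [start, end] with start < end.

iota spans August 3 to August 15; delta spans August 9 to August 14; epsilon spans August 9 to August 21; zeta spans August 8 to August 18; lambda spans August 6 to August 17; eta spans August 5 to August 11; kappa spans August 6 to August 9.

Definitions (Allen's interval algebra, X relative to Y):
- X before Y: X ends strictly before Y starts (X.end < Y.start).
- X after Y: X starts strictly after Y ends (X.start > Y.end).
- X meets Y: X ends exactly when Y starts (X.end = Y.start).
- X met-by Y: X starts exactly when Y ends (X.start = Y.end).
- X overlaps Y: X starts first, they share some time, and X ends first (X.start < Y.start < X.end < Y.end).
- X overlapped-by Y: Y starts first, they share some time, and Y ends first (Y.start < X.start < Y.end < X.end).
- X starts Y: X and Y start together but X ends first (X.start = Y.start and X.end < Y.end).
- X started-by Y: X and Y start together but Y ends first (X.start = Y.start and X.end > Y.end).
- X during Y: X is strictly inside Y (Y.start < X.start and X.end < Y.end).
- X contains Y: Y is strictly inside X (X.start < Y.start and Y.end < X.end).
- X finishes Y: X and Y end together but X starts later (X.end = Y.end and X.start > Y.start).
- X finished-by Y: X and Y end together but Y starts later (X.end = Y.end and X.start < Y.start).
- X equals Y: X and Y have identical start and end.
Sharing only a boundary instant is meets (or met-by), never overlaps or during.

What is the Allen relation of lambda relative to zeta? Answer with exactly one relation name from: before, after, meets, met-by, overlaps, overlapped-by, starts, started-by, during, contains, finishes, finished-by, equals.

lambda = [August 6, August 17]; zeta = [August 8, August 18].
Compare endpoints: lambda.start < zeta.start, lambda.start < zeta.end, lambda.end > zeta.start, lambda.end < zeta.end.
That pattern is 'overlaps'.

overlaps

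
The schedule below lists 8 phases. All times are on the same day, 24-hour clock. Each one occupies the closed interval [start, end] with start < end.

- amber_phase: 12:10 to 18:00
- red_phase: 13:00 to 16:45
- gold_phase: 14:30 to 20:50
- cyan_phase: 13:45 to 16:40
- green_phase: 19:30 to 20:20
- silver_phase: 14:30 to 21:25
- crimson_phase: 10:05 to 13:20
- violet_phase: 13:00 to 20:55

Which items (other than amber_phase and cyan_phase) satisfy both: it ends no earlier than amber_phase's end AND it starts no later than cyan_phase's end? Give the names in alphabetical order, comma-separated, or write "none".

Conditions: its end is no earlier than amber_phase's end (X.end >= 18:00) AND its start is no later than cyan_phase's end (X.start <= 16:40).
crimson_phase: end 13:20 >= 18:00? ✗; start 10:05 <= 16:40? ✓ → no.
gold_phase: end 20:50 >= 18:00? ✓; start 14:30 <= 16:40? ✓ → yes.
green_phase: end 20:20 >= 18:00? ✓; start 19:30 <= 16:40? ✗ → no.
red_phase: end 16:45 >= 18:00? ✗; start 13:00 <= 16:40? ✓ → no.
silver_phase: end 21:25 >= 18:00? ✓; start 14:30 <= 16:40? ✓ → yes.
violet_phase: end 20:55 >= 18:00? ✓; start 13:00 <= 16:40? ✓ → yes.
Result: gold_phase, silver_phase, violet_phase.

gold_phase, silver_phase, violet_phase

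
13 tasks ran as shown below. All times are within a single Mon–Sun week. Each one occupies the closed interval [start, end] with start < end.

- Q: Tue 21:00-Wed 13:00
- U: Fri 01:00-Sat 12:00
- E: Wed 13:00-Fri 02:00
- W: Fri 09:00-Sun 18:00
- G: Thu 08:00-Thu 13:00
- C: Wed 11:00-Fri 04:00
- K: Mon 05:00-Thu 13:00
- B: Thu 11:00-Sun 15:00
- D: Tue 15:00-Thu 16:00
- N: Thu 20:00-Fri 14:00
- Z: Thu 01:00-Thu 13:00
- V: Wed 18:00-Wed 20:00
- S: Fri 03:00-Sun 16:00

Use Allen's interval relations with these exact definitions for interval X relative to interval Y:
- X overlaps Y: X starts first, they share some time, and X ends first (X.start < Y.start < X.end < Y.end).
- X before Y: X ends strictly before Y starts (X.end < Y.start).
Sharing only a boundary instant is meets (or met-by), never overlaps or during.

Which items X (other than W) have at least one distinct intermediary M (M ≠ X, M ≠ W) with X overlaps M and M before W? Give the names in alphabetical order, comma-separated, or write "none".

Target W = [Fri 09:00, Sun 18:00].
Intermediaries M with M before W: C, D, E, G, K, Q, V, Z.
Via C — items with X overlaps C: D, K, Q.
Via D — items with X overlaps D: K.
Via E — items with X overlaps E: D, K.
Via G — items with X overlaps G: none.
Via K — items with X overlaps K: none.
Via Q — items with X overlaps Q: none.
Via V — items with X overlaps V: none.
Via Z — items with X overlaps Z: none.
Union: D, K, Q.

D, K, Q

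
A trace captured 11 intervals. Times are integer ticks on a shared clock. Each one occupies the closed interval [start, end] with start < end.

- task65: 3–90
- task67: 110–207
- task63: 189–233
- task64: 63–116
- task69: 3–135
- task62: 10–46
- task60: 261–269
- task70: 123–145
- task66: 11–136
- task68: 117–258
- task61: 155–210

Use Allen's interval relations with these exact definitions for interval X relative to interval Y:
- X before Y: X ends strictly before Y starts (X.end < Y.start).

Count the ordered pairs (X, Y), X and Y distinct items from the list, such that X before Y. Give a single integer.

31

Checking all 110 ordered pairs for relation 'before'; matching pairs in alphabetical order:
(task61, task60): task61 before task60 ✓
(task62, task60): task62 before task60 ✓
(task62, task61): task62 before task61 ✓
(task62, task63): task62 before task63 ✓
(task62, task64): task62 before task64 ✓
(task62, task67): task62 before task67 ✓
(task62, task68): task62 before task68 ✓
(task62, task70): task62 before task70 ✓
(task63, task60): task63 before task60 ✓
(task64, task60): task64 before task60 ✓
(task64, task61): task64 before task61 ✓
(task64, task63): task64 before task63 ✓
(task64, task68): task64 before task68 ✓
(task64, task70): task64 before task70 ✓
(task65, task60): task65 before task60 ✓
(task65, task61): task65 before task61 ✓
(task65, task63): task65 before task63 ✓
(task65, task67): task65 before task67 ✓
(task65, task68): task65 before task68 ✓
(task65, task70): task65 before task70 ✓
(task66, task60): task66 before task60 ✓
(task66, task61): task66 before task61 ✓
(task66, task63): task66 before task63 ✓
(task67, task60): task67 before task60 ✓
... plus 7 further pairs not listed.
Count: 31.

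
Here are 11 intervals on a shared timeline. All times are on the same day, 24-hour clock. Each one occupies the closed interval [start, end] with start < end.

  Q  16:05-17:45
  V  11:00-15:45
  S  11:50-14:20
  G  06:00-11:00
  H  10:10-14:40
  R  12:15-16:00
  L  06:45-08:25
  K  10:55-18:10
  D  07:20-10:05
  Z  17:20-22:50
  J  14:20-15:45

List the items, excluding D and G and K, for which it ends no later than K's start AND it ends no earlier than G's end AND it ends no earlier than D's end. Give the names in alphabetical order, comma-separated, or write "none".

Conditions: its end is no later than K's start (X.end <= 10:55) AND its end is no earlier than G's end (X.end >= 11:00) AND its end is no earlier than D's end (X.end >= 10:05).
H: end 14:40 <= 10:55? ✗; end 14:40 >= 11:00? ✓; end 14:40 >= 10:05? ✓ → no.
J: end 15:45 <= 10:55? ✗; end 15:45 >= 11:00? ✓; end 15:45 >= 10:05? ✓ → no.
L: end 08:25 <= 10:55? ✓; end 08:25 >= 11:00? ✗; end 08:25 >= 10:05? ✗ → no.
Q: end 17:45 <= 10:55? ✗; end 17:45 >= 11:00? ✓; end 17:45 >= 10:05? ✓ → no.
R: end 16:00 <= 10:55? ✗; end 16:00 >= 11:00? ✓; end 16:00 >= 10:05? ✓ → no.
S: end 14:20 <= 10:55? ✗; end 14:20 >= 11:00? ✓; end 14:20 >= 10:05? ✓ → no.
V: end 15:45 <= 10:55? ✗; end 15:45 >= 11:00? ✓; end 15:45 >= 10:05? ✓ → no.
Z: end 22:50 <= 10:55? ✗; end 22:50 >= 11:00? ✓; end 22:50 >= 10:05? ✓ → no.
Result: none.

none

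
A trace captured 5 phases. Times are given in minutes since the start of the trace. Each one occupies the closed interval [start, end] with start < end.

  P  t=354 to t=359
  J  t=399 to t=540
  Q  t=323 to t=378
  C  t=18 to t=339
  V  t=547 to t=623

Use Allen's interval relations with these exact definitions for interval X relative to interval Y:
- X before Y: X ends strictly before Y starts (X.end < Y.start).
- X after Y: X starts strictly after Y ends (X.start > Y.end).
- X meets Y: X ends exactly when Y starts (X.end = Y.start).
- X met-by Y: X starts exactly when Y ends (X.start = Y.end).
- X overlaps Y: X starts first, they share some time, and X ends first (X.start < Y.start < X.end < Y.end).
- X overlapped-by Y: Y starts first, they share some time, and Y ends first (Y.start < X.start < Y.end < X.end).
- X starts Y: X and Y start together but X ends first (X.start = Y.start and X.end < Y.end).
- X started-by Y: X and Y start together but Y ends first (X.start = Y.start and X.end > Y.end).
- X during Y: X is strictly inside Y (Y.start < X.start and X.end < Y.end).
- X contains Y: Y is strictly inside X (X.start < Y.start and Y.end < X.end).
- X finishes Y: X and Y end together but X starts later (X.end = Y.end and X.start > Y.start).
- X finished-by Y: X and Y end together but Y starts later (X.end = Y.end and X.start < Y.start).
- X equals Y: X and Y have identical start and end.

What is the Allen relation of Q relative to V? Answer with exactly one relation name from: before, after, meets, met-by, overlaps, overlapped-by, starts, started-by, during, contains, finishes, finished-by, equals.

before

Q = [t=323, t=378]; V = [t=547, t=623].
Compare endpoints: Q.start < V.start, Q.start < V.end, Q.end < V.start, Q.end < V.end.
That pattern is 'before'.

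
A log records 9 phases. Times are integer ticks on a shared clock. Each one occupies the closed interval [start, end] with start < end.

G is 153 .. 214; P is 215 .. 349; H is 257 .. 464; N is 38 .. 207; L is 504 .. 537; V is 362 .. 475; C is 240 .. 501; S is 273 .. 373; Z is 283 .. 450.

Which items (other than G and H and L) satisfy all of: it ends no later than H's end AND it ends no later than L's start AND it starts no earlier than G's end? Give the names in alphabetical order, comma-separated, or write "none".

P, S, Z

Conditions: its end is no later than H's end (X.end <= 464) AND its end is no later than L's start (X.end <= 504) AND its start is no earlier than G's end (X.start >= 214).
C: end 501 <= 464? ✗; end 501 <= 504? ✓; start 240 >= 214? ✓ → no.
N: end 207 <= 464? ✓; end 207 <= 504? ✓; start 38 >= 214? ✗ → no.
P: end 349 <= 464? ✓; end 349 <= 504? ✓; start 215 >= 214? ✓ → yes.
S: end 373 <= 464? ✓; end 373 <= 504? ✓; start 273 >= 214? ✓ → yes.
V: end 475 <= 464? ✗; end 475 <= 504? ✓; start 362 >= 214? ✓ → no.
Z: end 450 <= 464? ✓; end 450 <= 504? ✓; start 283 >= 214? ✓ → yes.
Result: P, S, Z.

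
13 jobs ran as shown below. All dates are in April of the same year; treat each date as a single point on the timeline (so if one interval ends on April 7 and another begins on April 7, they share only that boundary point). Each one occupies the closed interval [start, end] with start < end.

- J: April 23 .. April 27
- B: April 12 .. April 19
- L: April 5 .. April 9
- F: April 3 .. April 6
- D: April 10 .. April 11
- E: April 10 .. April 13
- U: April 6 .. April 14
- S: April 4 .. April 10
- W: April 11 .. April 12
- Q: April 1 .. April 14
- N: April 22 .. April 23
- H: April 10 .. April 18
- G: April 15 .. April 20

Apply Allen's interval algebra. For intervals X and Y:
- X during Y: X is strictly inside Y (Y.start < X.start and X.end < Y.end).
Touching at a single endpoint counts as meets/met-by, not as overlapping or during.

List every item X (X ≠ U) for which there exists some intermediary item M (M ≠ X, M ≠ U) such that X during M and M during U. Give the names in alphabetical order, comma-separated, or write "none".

Target U = [April 6, April 14].
Intermediaries M with M during U: D, E, W.
Via D — items with X during D: none.
Via E — items with X during E: W.
Via W — items with X during W: none.
Union: W.

W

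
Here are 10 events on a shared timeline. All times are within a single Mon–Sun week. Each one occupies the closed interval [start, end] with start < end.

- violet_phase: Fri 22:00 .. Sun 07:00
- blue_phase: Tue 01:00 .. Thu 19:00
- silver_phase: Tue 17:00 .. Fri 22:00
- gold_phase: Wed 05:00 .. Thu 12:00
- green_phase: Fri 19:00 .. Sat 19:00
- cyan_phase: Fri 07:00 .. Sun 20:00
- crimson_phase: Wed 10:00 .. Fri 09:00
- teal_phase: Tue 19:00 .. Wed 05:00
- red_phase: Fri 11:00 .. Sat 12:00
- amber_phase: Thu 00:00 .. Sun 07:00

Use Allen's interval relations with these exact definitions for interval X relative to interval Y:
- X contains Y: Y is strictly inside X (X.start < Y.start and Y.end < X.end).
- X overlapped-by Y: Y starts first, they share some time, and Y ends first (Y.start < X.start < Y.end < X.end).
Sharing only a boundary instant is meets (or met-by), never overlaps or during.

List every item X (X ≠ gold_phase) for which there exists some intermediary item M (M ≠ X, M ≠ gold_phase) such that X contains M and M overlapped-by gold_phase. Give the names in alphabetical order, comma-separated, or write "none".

Target gold_phase = [Wed 05:00, Thu 12:00].
Intermediaries M with M overlapped-by gold_phase: amber_phase, crimson_phase.
Via amber_phase — items with X contains amber_phase: none.
Via crimson_phase — items with X contains crimson_phase: silver_phase.
Union: silver_phase.

silver_phase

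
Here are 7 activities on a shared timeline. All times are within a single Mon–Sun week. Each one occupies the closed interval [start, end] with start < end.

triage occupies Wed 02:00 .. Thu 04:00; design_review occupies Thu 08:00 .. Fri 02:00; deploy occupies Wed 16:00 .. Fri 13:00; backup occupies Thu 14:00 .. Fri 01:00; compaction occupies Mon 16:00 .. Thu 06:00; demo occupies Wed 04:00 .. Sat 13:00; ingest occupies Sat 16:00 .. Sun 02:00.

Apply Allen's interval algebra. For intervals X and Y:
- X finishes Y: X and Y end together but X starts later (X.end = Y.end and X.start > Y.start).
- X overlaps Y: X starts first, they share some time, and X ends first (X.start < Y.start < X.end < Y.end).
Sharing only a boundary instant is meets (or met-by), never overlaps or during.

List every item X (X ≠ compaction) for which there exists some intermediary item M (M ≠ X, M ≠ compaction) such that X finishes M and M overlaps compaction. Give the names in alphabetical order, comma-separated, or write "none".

Target compaction = [Mon 16:00, Thu 06:00].
Intermediaries M with M overlaps compaction: none.
Union: none.

none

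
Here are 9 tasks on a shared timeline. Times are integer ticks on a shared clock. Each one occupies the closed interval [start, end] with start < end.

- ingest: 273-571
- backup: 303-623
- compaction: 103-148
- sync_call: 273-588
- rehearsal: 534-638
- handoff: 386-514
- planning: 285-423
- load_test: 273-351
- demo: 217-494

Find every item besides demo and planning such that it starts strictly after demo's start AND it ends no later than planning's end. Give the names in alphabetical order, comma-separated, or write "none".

Conditions: its start is strictly after demo's start (X.start > 217) AND its end is no later than planning's end (X.end <= 423).
backup: start 303 > 217? ✓; end 623 <= 423? ✗ → no.
compaction: start 103 > 217? ✗; end 148 <= 423? ✓ → no.
handoff: start 386 > 217? ✓; end 514 <= 423? ✗ → no.
ingest: start 273 > 217? ✓; end 571 <= 423? ✗ → no.
load_test: start 273 > 217? ✓; end 351 <= 423? ✓ → yes.
rehearsal: start 534 > 217? ✓; end 638 <= 423? ✗ → no.
sync_call: start 273 > 217? ✓; end 588 <= 423? ✗ → no.
Result: load_test.

load_test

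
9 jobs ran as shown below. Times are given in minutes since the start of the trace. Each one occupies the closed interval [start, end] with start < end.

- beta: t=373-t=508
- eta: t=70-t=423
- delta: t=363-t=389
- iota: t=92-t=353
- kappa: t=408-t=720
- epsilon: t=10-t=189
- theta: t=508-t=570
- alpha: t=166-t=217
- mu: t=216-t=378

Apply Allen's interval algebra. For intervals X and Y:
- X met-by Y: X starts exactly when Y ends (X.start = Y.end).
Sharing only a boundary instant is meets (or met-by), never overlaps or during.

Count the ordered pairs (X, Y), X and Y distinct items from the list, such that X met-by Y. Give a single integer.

1

Checking all 72 ordered pairs for relation 'met-by'; matching pairs in alphabetical order:
(theta, beta): theta met-by beta ✓
Count: 1.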